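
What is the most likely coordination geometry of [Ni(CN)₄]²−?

Summing ligand charges against the −2 overall charge gives an oxidation state of +2 for nickel.
Group 10 minus oxidation state 2 gives a d⁸ configuration.
With 4 monodentate ligands the coordination number is 4.
Cyanide is a strong-field ligand (high in the spectrochemical series).
A 3d d⁸ ion with strong-field ligands gains enough CFSE to favour square planar over tetrahedral.

square planar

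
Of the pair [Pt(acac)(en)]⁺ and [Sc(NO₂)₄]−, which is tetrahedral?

[Sc(NO₂)₄]−

For [Pt(acac)(en)]⁺: Summing ligand charges against the +1 overall charge gives an oxidation state of +2 for platinum. Pt sits in group 10, so the d-electron count is 10 − 2 = 8. A 5d d⁸ ion has a large crystal-field splitting; square planar leaves the high-energy d_{x²−y²} orbital empty and maximises CFSE. → square planar.
For [Sc(NO₂)₄]−: Each nitro (N-bound nitrite) is −1; balancing the −1 overall charge requires Sc(III). Scandium is a group-3 element; Sc(III) is therefore d⁰. A d⁰ ion has no crystal-field stabilisation preference between square planar and tetrahedral, so four ligands adopt the sterically favoured tetrahedral geometry. → tetrahedral.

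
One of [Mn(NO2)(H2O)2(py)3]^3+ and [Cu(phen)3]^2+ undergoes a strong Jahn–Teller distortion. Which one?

[Cu(phen)3]^2+

[Mn(NO2)(H2O)2(py)3]^3+: Ligand charges: each nitro (N-bound nitrite) is −1; water is neutral; pyridine is neutral. With an overall charge of +3 the manganese centre must be in the +4 oxidation state. Manganese is a group-7 element; Mn(IV) is therefore d³. The d³ configuration leaves the e_g set evenly filled (or empty) — no strong Jahn–Teller driving force.
[Cu(phen)3]^2+: Summing ligand charges against the +2 overall charge gives an oxidation state of +2 for copper. Cu sits in group 11, so the d-electron count is 11 − 2 = 9. The t₂g⁶e_g³ configuration has an unevenly filled e_g set; the Jahn–Teller theorem predicts a tetragonal distortion (typically axial elongation) to lift the degeneracy.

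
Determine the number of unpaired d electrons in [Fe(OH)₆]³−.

Ligand charges: each hydroxide is −1. With an overall charge of −3 the iron centre must be in the +3 oxidation state.
Group 8 minus oxidation state 3 gives a d⁵ configuration.
The spin state decides the count: Hydroxide is a weak-field ligand for a first-row metal, so the complex is high-spin.
An octahedral high-spin d⁵ ion is t₂g³e_g², giving 5 unpaired electrons.

5 unpaired electrons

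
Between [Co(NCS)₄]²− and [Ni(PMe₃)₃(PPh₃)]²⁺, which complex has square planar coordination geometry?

For [Co(NCS)₄]²−: Ligand charges: each isothiocyanate is −1. With an overall charge of −2 the cobalt centre must be in the +2 oxidation state. Cobalt is a group-9 element; Co(II) is therefore d⁷. For a high-spin 3d d⁷ ion with weak-field ligands the small Δₜ gives little square-planar CFSE advantage, so four ligands adopt the sterically favoured tetrahedral geometry. → tetrahedral.
For [Ni(PMe₃)₃(PPh₃)]²⁺: Trimethylphosphine is neutral; triphenylphosphine is neutral; balancing the +2 overall charge requires Ni(II). Nickel is a group-10 element; Ni(II) is therefore d⁸. Trimethylphosphine and triphenylphosphine are strong-field ligands (high in the spectrochemical series). A 3d d⁸ ion with strong-field ligands gains enough CFSE to favour square planar over tetrahedral. → square planar.

[Ni(PMe₃)₃(PPh₃)]²⁺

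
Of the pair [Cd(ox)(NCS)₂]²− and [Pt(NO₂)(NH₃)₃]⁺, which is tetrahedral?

For [Cd(ox)(NCS)₂]²−: Summing ligand charges against the −2 overall charge gives an oxidation state of +2 for cadmium. Group 12 minus oxidation state 2 gives a d¹⁰ configuration. A d¹⁰ ion has no crystal-field stabilisation preference between square planar and tetrahedral, so four ligands adopt the sterically favoured tetrahedral geometry. → tetrahedral.
For [Pt(NO₂)(NH₃)₃]⁺: Summing ligand charges against the +1 overall charge gives an oxidation state of +2 for platinum. Platinum is a group-10 element; Pt(II) is therefore d⁸. A 5d d⁸ ion has a large crystal-field splitting; square planar leaves the high-energy d_{x²−y²} orbital empty and maximises CFSE. → square planar.

[Cd(ox)(NCS)₂]²−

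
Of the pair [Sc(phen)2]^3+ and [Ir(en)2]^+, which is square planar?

[Ir(en)2]^+

For [Sc(phen)2]^3+: Summing ligand charges against the +3 overall charge gives an oxidation state of +3 for scandium. Group 3 minus oxidation state 3 gives a d⁰ configuration. A d⁰ ion has no crystal-field stabilisation preference between square planar and tetrahedral, so four ligands adopt the sterically favoured tetrahedral geometry. → tetrahedral.
For [Ir(en)2]^+: Summing ligand charges against the +1 overall charge gives an oxidation state of +1 for iridium. Iridium is a group-9 element; Ir(I) is therefore d⁸. A 5d d⁸ ion has a large crystal-field splitting; square planar leaves the high-energy d_{x²−y²} orbital empty and maximises CFSE. → square planar.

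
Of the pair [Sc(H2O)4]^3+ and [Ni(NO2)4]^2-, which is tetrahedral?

[Sc(H2O)4]^3+

For [Sc(H2O)4]^3+: Summing ligand charges against the +3 overall charge gives an oxidation state of +3 for scandium. Scandium is a group-3 element; Sc(III) is therefore d⁰. A d⁰ ion has no crystal-field stabilisation preference between square planar and tetrahedral, so four ligands adopt the sterically favoured tetrahedral geometry. → tetrahedral.
For [Ni(NO2)4]^2-: Summing ligand charges against the −2 overall charge gives an oxidation state of +2 for nickel. Group 10 minus oxidation state 2 gives a d⁸ configuration. Nitro (N-bound nitrite) is a strong-field ligand (high in the spectrochemical series). A 3d d⁸ ion with strong-field ligands gains enough CFSE to favour square planar over tetrahedral. → square planar.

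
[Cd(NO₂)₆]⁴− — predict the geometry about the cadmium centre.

octahedral

Ligand charges: each nitro (N-bound nitrite) is −1. With an overall charge of −4 the cadmium centre must be in the +2 oxidation state.
Group 12 minus oxidation state 2 gives a d¹⁰ configuration.
With 6 monodentate ligands the coordination number is 6.
Six donors around a single metal centre give an octahedral coordination sphere.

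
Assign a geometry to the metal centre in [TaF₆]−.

octahedral

Each fluoride is −1; balancing the −1 overall charge requires Ta(V).
Tantalum is a group-5 element; Ta(V) is therefore d⁰.
Coordination number: 6.
Six donors around a single metal centre give an octahedral coordination sphere.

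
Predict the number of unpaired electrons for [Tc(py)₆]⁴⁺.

3 unpaired electrons

Ligand charges: pyridine is neutral. With an overall charge of +4 the technetium centre must be in the +4 oxidation state.
Tc sits in group 7, so the d-electron count is 7 − 4 = 3.
In an octahedral field the d³ configuration is t₂g³e_g⁰ (only one arrangement possible), giving 3 unpaired electrons.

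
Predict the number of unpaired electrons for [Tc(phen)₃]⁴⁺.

3

1,10-phenanthroline is neutral; balancing the +4 overall charge requires Tc(IV).
Technetium is a group-7 element; Tc(IV) is therefore d³.
Counting donor atoms: 3×1,10-phenanthroline (bidentate) → 6 donors. Coordination number = 6.
In an octahedral field the d³ configuration is t₂g³e_g⁰ (only one arrangement possible), giving 3 unpaired electrons.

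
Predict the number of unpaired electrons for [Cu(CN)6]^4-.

1

Summing ligand charges against the −4 overall charge gives an oxidation state of +2 for copper.
Cu sits in group 11, so the d-electron count is 11 − 2 = 9.
In an octahedral field the d⁹ configuration is t₂g⁶e_g³ (only one arrangement possible), giving 1 unpaired electron.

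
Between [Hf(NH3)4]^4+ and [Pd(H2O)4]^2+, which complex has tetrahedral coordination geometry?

[Hf(NH3)4]^4+

For [Hf(NH3)4]^4+: Summing ligand charges against the +4 overall charge gives an oxidation state of +4 for hafnium. Group 4 minus oxidation state 4 gives a d⁰ configuration. A d⁰ ion has no crystal-field stabilisation preference between square planar and tetrahedral, so four ligands adopt the sterically favoured tetrahedral geometry. → tetrahedral.
For [Pd(H2O)4]^2+: Ligand charges: water is neutral. With an overall charge of +2 the palladium centre must be in the +2 oxidation state. Palladium is a group-10 element; Pd(II) is therefore d⁸. A 4d d⁸ ion has a large crystal-field splitting; square planar leaves the high-energy d_{x²−y²} orbital empty and maximises CFSE. → square planar.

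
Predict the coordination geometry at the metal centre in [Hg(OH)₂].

Ligand charges: each hydroxide is −1. With an overall charge of 0 the mercury centre must be in the +2 oxidation state.
Hg sits in group 12, so the d-electron count is 12 − 2 = 10.
With 2 monodentate ligands the coordination number is 2.
A d¹⁰ ion with only two ligands adopts a linear arrangement (sp hybridisation; no CFSE preference).

linear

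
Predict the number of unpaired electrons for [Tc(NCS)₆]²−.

3 unpaired electrons

Ligand charges: each isothiocyanate is −1. With an overall charge of −2 the technetium centre must be in the +4 oxidation state.
Group 7 minus oxidation state 4 gives a d³ configuration.
In an octahedral field the d³ configuration is t₂g³e_g⁰ (only one arrangement possible), giving 3 unpaired electrons.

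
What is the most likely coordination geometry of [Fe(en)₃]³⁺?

octahedral

Ligand charges: ethylenediamine is neutral. With an overall charge of +3 the iron centre must be in the +3 oxidation state.
Fe sits in group 8, so the d-electron count is 8 − 3 = 5.
Counting donor atoms: 3×ethylenediamine (bidentate) → 6 donors. Coordination number = 6.
Six donors around a single metal centre give an octahedral coordination sphere.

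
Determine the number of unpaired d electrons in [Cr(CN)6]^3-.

3 unpaired electrons

Each cyanide is −1; balancing the −3 overall charge requires Cr(III).
Chromium is a group-6 element; Cr(III) is therefore d³.
In an octahedral field the d³ configuration is t₂g³e_g⁰ (only one arrangement possible), giving 3 unpaired electrons.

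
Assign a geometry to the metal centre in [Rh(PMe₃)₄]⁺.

square planar

Ligand charges: trimethylphosphine is neutral. With an overall charge of +1 the rhodium centre must be in the +1 oxidation state.
Group 9 minus oxidation state 1 gives a d⁸ configuration.
With 4 monodentate ligands the coordination number is 4.
A 4d d⁸ ion has a large crystal-field splitting; square planar leaves the high-energy d_{x²−y²} orbital empty and maximises CFSE.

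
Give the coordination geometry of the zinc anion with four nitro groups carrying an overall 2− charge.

Each nitro (N-bound nitrite) is −1; balancing the −2 overall charge requires Zn(II).
Group 12 minus oxidation state 2 gives a d¹⁰ configuration.
With 4 monodentate ligands the coordination number is 4.
A d¹⁰ ion has no crystal-field stabilisation preference between square planar and tetrahedral, so four ligands adopt the sterically favoured tetrahedral geometry.

tetrahedral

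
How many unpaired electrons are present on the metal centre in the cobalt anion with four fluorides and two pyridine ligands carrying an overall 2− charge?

3

Each fluoride is −1; pyridine is neutral; balancing the −2 overall charge requires Co(II).
Cobalt is a group-9 element; Co(II) is therefore d⁷.
The spin state decides the count: Fluoride is a weak-field ligand for a first-row metal, so the complex is high-spin.
An octahedral high-spin d⁷ ion is t₂g⁵e_g², giving 3 unpaired electrons.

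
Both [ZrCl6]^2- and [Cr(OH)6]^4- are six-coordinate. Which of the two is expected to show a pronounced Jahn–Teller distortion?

[ZrCl6]^2-: Summing ligand charges against the −2 overall charge gives an oxidation state of +4 for zirconium. Group 4 minus oxidation state 4 gives a d⁰ configuration. The d⁰ configuration leaves the e_g set evenly filled (or empty) — no strong Jahn–Teller driving force.
[Cr(OH)6]^4-: Ligand charges: each hydroxide is −1. With an overall charge of −4 the chromium centre must be in the +2 oxidation state. Cr sits in group 6, so the d-electron count is 6 − 2 = 4. Hydroxide is a weak-field ligand for a first-row metal, so the complex is high-spin. The t₂g³e_g¹ (high-spin) configuration has an unevenly filled e_g set; the Jahn–Teller theorem predicts a tetragonal distortion (typically axial elongation) to lift the degeneracy.

[Cr(OH)6]^4-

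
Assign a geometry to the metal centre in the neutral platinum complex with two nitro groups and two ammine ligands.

square planar

Each nitro (N-bound nitrite) is −1; ammonia is neutral; balancing the 0 overall charge requires Pt(II).
Pt sits in group 10, so the d-electron count is 10 − 2 = 8.
With 4 monodentate ligands the coordination number is 4.
A 5d d⁸ ion has a large crystal-field splitting; square planar leaves the high-energy d_{x²−y²} orbital empty and maximises CFSE.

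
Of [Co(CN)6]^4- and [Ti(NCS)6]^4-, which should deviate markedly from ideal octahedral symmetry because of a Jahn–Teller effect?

[Co(CN)6]^4-: Summing ligand charges against the −4 overall charge gives an oxidation state of +2 for cobalt. Group 9 minus oxidation state 2 gives a d⁷ configuration. Cyanide is a strong-field ligand (high in the spectrochemical series) for a first-row metal, so the complex is low-spin. The t₂g⁶e_g¹ (low-spin) configuration has an unevenly filled e_g set; the Jahn–Teller theorem predicts a tetragonal distortion (typically axial elongation) to lift the degeneracy.
[Ti(NCS)6]^4-: Each isothiocyanate is −1; balancing the −4 overall charge requires Ti(II). Titanium is a group-4 element; Ti(II) is therefore d². The d² configuration leaves the e_g set evenly filled (or empty) — no strong Jahn–Teller driving force.

[Co(CN)6]^4-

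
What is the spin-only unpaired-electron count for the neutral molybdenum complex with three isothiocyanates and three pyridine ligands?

3 unpaired electrons

Summing ligand charges against the 0 overall charge gives an oxidation state of +3 for molybdenum.
Group 6 minus oxidation state 3 gives a d³ configuration.
In an octahedral field the d³ configuration is t₂g³e_g⁰ (only one arrangement possible), giving 3 unpaired electrons.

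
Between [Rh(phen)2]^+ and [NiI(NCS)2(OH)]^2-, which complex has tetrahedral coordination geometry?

[NiI(NCS)2(OH)]^2-

For [Rh(phen)2]^+: Ligand charges: 1,10-phenanthroline is neutral. With an overall charge of +1 the rhodium centre must be in the +1 oxidation state. Rh sits in group 9, so the d-electron count is 9 − 1 = 8. A 4d d⁸ ion has a large crystal-field splitting; square planar leaves the high-energy d_{x²−y²} orbital empty and maximises CFSE. → square planar.
For [NiI(NCS)2(OH)]^2-: Ligand charges: each iodide is −1; each isothiocyanate is −1; each hydroxide is −1. With an overall charge of −2 the nickel centre must be in the +2 oxidation state. Ni sits in group 10, so the d-electron count is 10 − 2 = 8. Hydroxide, iodide, and isothiocyanate are weak-field ligands. With weak-field ligands the CFSE gain from square planar is small, so a 3d d⁸ ion takes the sterically preferred tetrahedral geometry. → tetrahedral.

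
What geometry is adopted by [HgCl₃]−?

trigonal planar

Each chloride is −1; balancing the −1 overall charge requires Hg(II).
Group 12 minus oxidation state 2 gives a d¹⁰ configuration.
Coordination number: 3.
Three ligands around a d¹⁰ centre minimise repulsion in a trigonal-planar arrangement.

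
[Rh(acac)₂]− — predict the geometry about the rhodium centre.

Each acetylacetonate is −1; balancing the −1 overall charge requires Rh(I).
Rhodium is a group-9 element; Rh(I) is therefore d⁸.
Counting donor atoms: 2×acetylacetonate (bidentate) → 4 donors. Coordination number = 4.
A 4d d⁸ ion has a large crystal-field splitting; square planar leaves the high-energy d_{x²−y²} orbital empty and maximises CFSE.

square planar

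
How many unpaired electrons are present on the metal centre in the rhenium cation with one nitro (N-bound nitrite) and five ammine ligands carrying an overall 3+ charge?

3 unpaired electrons

Ligand charges: each nitro (N-bound nitrite) is −1; ammonia is neutral. With an overall charge of +3 the rhenium centre must be in the +4 oxidation state.
Re sits in group 7, so the d-electron count is 7 − 4 = 3.
In an octahedral field the d³ configuration is t₂g³e_g⁰ (only one arrangement possible), giving 3 unpaired electrons.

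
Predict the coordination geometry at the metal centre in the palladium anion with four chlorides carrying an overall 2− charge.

Each chloride is −1; balancing the −2 overall charge requires Pd(II).
Pd sits in group 10, so the d-electron count is 10 − 2 = 8.
With 4 monodentate ligands the coordination number is 4.
A 4d d⁸ ion has a large crystal-field splitting; square planar leaves the high-energy d_{x²−y²} orbital empty and maximises CFSE.

square planar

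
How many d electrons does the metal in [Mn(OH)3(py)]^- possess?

Summing ligand charges against the −1 overall charge gives an oxidation state of +2 for manganese.
Manganese is a group-7 element; Mn(II) is therefore d⁵.

d⁵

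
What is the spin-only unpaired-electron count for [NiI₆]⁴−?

2 unpaired electrons

Summing ligand charges against the −4 overall charge gives an oxidation state of +2 for nickel.
Group 10 minus oxidation state 2 gives a d⁸ configuration.
In an octahedral field the d⁸ configuration is t₂g⁶e_g² (only one arrangement possible), giving 2 unpaired electrons.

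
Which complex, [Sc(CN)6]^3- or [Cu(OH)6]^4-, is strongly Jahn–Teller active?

[Cu(OH)6]^4-

[Sc(CN)6]^3-: Summing ligand charges against the −3 overall charge gives an oxidation state of +3 for scandium. Group 3 minus oxidation state 3 gives a d⁰ configuration. The d⁰ configuration leaves the e_g set evenly filled (or empty) — no strong Jahn–Teller driving force.
[Cu(OH)6]^4-: Each hydroxide is −1; balancing the −4 overall charge requires Cu(II). Cu sits in group 11, so the d-electron count is 11 − 2 = 9. The t₂g⁶e_g³ configuration has an unevenly filled e_g set; the Jahn–Teller theorem predicts a tetragonal distortion (typically axial elongation) to lift the degeneracy.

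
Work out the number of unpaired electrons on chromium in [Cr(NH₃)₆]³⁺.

Ligand charges: ammonia is neutral. With an overall charge of +3 the chromium centre must be in the +3 oxidation state.
Group 6 minus oxidation state 3 gives a d³ configuration.
In an octahedral field the d³ configuration is t₂g³e_g⁰ (only one arrangement possible), giving 3 unpaired electrons.

3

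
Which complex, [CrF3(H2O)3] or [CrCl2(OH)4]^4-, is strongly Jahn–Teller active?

[CrF3(H2O)3]: Each fluoride is −1; water is neutral; balancing the 0 overall charge requires Cr(III). Group 6 minus oxidation state 3 gives a d³ configuration. The d³ configuration leaves the e_g set evenly filled (or empty) — no strong Jahn–Teller driving force.
[CrCl2(OH)4]^4-: Summing ligand charges against the −4 overall charge gives an oxidation state of +2 for chromium. Cr sits in group 6, so the d-electron count is 6 − 2 = 4. Chloride and hydroxide are weak-field ligands for a first-row metal, so the complex is high-spin. The t₂g³e_g¹ (high-spin) configuration has an unevenly filled e_g set; the Jahn–Teller theorem predicts a tetragonal distortion (typically axial elongation) to lift the degeneracy.

[CrCl2(OH)4]^4-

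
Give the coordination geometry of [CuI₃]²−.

Ligand charges: each iodide is −1. With an overall charge of −2 the copper centre must be in the +1 oxidation state.
Group 11 minus oxidation state 1 gives a d¹⁰ configuration.
With 3 monodentate ligands the coordination number is 3.
Three ligands around a d¹⁰ centre minimise repulsion in a trigonal-planar arrangement.

trigonal planar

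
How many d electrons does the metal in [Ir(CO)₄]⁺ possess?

d8

Carbonyl is neutral; balancing the +1 overall charge requires Ir(I).
Group 9 minus oxidation state 1 gives a d⁸ configuration.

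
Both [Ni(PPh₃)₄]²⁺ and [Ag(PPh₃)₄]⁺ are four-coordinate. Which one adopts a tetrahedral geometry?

For [Ni(PPh₃)₄]²⁺: Summing ligand charges against the +2 overall charge gives an oxidation state of +2 for nickel. Group 10 minus oxidation state 2 gives a d⁸ configuration. Triphenylphosphine is a strong-field ligand (high in the spectrochemical series). A 3d d⁸ ion with strong-field ligands gains enough CFSE to favour square planar over tetrahedral. → square planar.
For [Ag(PPh₃)₄]⁺: Ligand charges: triphenylphosphine is neutral. With an overall charge of +1 the silver centre must be in the +1 oxidation state. Ag sits in group 11, so the d-electron count is 11 − 1 = 10. A d¹⁰ ion has no crystal-field stabilisation preference between square planar and tetrahedral, so four ligands adopt the sterically favoured tetrahedral geometry. → tetrahedral.

[Ag(PPh₃)₄]⁺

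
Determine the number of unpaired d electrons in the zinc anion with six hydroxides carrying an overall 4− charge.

0 unpaired electrons

Each hydroxide is −1; balancing the −4 overall charge requires Zn(II).
Zinc is a group-12 element; Zn(II) is therefore d¹⁰.
In an octahedral field the d¹⁰ configuration is t₂g⁶e_g⁴, giving 0 unpaired electrons.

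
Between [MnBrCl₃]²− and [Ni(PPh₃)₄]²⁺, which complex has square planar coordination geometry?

[Ni(PPh₃)₄]²⁺

For [MnBrCl₃]²−: Summing ligand charges against the −2 overall charge gives an oxidation state of +2 for manganese. Manganese is a group-7 element; Mn(II) is therefore d⁵. A high-spin d⁵ ion has zero CFSE in either geometry, so four ligands adopt the sterically favoured tetrahedral geometry. → tetrahedral.
For [Ni(PPh₃)₄]²⁺: Summing ligand charges against the +2 overall charge gives an oxidation state of +2 for nickel. Ni sits in group 10, so the d-electron count is 10 − 2 = 8. Triphenylphosphine is a strong-field ligand (high in the spectrochemical series). A 3d d⁸ ion with strong-field ligands gains enough CFSE to favour square planar over tetrahedral. → square planar.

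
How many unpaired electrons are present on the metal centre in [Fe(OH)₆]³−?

Each hydroxide is −1; balancing the −3 overall charge requires Fe(III).
Iron is a group-8 element; Fe(III) is therefore d⁵.
The spin state decides the count: Hydroxide is a weak-field ligand for a first-row metal, so the complex is high-spin.
An octahedral high-spin d⁵ ion is t₂g³e_g², giving 5 unpaired electrons.

5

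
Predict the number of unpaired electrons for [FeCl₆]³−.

5 unpaired electrons

Ligand charges: each chloride is −1. With an overall charge of −3 the iron centre must be in the +3 oxidation state.
Fe sits in group 8, so the d-electron count is 8 − 3 = 5.
The spin state decides the count: Chloride is a weak-field ligand for a first-row metal, so the complex is high-spin.
An octahedral high-spin d⁵ ion is t₂g³e_g², giving 5 unpaired electrons.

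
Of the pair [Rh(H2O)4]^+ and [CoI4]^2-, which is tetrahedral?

For [Rh(H2O)4]^+: Ligand charges: water is neutral. With an overall charge of +1 the rhodium centre must be in the +1 oxidation state. Rhodium is a group-9 element; Rh(I) is therefore d⁸. A 4d d⁸ ion has a large crystal-field splitting; square planar leaves the high-energy d_{x²−y²} orbital empty and maximises CFSE. → square planar.
For [CoI4]^2-: Each iodide is −1; balancing the −2 overall charge requires Co(II). Cobalt is a group-9 element; Co(II) is therefore d⁷. For a high-spin 3d d⁷ ion with weak-field ligands the small Δₜ gives little square-planar CFSE advantage, so four ligands adopt the sterically favoured tetrahedral geometry. → tetrahedral.

[CoI4]^2-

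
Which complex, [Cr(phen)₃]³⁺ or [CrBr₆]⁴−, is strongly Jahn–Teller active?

[Cr(phen)₃]³⁺: Ligand charges: 1,10-phenanthroline is neutral. With an overall charge of +3 the chromium centre must be in the +3 oxidation state. Group 6 minus oxidation state 3 gives a d³ configuration. The d³ configuration leaves the e_g set evenly filled (or empty) — no strong Jahn–Teller driving force.
[CrBr₆]⁴−: Each bromide is −1; balancing the −4 overall charge requires Cr(II). Group 6 minus oxidation state 2 gives a d⁴ configuration. Bromide is a weak-field ligand for a first-row metal, so the complex is high-spin. The t₂g³e_g¹ (high-spin) configuration has an unevenly filled e_g set; the Jahn–Teller theorem predicts a tetragonal distortion (typically axial elongation) to lift the degeneracy.

[CrBr₆]⁴−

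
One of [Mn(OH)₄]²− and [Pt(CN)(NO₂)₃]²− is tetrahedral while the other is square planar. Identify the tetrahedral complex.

For [Mn(OH)₄]²−: Summing ligand charges against the −2 overall charge gives an oxidation state of +2 for manganese. Mn sits in group 7, so the d-electron count is 7 − 2 = 5. A high-spin d⁵ ion has zero CFSE in either geometry, so four ligands adopt the sterically favoured tetrahedral geometry. → tetrahedral.
For [Pt(CN)(NO₂)₃]²−: Summing ligand charges against the −2 overall charge gives an oxidation state of +2 for platinum. Pt sits in group 10, so the d-electron count is 10 − 2 = 8. A 5d d⁸ ion has a large crystal-field splitting; square planar leaves the high-energy d_{x²−y²} orbital empty and maximises CFSE. → square planar.

[Mn(OH)₄]²−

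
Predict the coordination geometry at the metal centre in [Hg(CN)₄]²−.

Ligand charges: each cyanide is −1. With an overall charge of −2 the mercury centre must be in the +2 oxidation state.
Group 12 minus oxidation state 2 gives a d¹⁰ configuration.
With 4 monodentate ligands the coordination number is 4.
A d¹⁰ ion has no crystal-field stabilisation preference between square planar and tetrahedral, so four ligands adopt the sterically favoured tetrahedral geometry.

tetrahedral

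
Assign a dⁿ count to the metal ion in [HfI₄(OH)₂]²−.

Ligand charges: each iodide is −1; each hydroxide is −1. With an overall charge of −2 the hafnium centre must be in the +4 oxidation state.
Hf sits in group 4, so the d-electron count is 4 − 4 = 0.

d⁰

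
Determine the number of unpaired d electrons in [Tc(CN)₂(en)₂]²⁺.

Ligand charges: each cyanide is −1; ethylenediamine is neutral. With an overall charge of +2 the technetium centre must be in the +4 oxidation state.
Tc sits in group 7, so the d-electron count is 7 − 4 = 3.
Counting donor atoms: 2×cyanide (monodentate) → 2 donors; 2×ethylenediamine (bidentate) → 4 donors. Coordination number = 6.
In an octahedral field the d³ configuration is t₂g³e_g⁰ (only one arrangement possible), giving 3 unpaired electrons.

3 unpaired electrons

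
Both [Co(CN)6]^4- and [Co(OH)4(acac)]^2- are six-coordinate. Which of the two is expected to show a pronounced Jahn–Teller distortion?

[Co(CN)6]^4-

[Co(CN)6]^4-: Each cyanide is −1; balancing the −4 overall charge requires Co(II). Co sits in group 9, so the d-electron count is 9 − 2 = 7. Cyanide is a strong-field ligand (high in the spectrochemical series) for a first-row metal, so the complex is low-spin. The t₂g⁶e_g¹ (low-spin) configuration has an unevenly filled e_g set; the Jahn–Teller theorem predicts a tetragonal distortion (typically axial elongation) to lift the degeneracy.
[Co(OH)4(acac)]^2-: Summing ligand charges against the −2 overall charge gives an oxidation state of +3 for cobalt. Cobalt is a group-9 element; Co(III) is therefore d⁶. Co(III) has an exceptionally large octahedral splitting and is low-spin with essentially every ligand except fluoride. The d⁶ configuration leaves the e_g set evenly filled (or empty) — no strong Jahn–Teller driving force.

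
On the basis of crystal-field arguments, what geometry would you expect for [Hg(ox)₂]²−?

Ligand charges: each oxalate is −2. With an overall charge of −2 the mercury centre must be in the +2 oxidation state.
Group 12 minus oxidation state 2 gives a d¹⁰ configuration.
Counting donor atoms: 2×oxalate (bidentate) → 4 donors. Coordination number = 4.
A d¹⁰ ion has no crystal-field stabilisation preference between square planar and tetrahedral, so four ligands adopt the sterically favoured tetrahedral geometry.

tetrahedral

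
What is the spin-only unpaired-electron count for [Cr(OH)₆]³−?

3

Ligand charges: each hydroxide is −1. With an overall charge of −3 the chromium centre must be in the +3 oxidation state.
Chromium is a group-6 element; Cr(III) is therefore d³.
In an octahedral field the d³ configuration is t₂g³e_g⁰ (only one arrangement possible), giving 3 unpaired electrons.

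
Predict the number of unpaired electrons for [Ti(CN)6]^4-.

Ligand charges: each cyanide is −1. With an overall charge of −4 the titanium centre must be in the +2 oxidation state.
Ti sits in group 4, so the d-electron count is 4 − 2 = 2.
In an octahedral field the d² configuration is t₂g²e_g⁰ (only one arrangement possible), giving 2 unpaired electrons.

2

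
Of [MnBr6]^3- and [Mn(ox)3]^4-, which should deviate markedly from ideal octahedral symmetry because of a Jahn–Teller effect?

[MnBr6]^3-

[MnBr6]^3-: Ligand charges: each bromide is −1. With an overall charge of −3 the manganese centre must be in the +3 oxidation state. Group 7 minus oxidation state 3 gives a d⁴ configuration. Bromide is a weak-field ligand for a first-row metal, so the complex is high-spin. The t₂g³e_g¹ (high-spin) configuration has an unevenly filled e_g set; the Jahn–Teller theorem predicts a tetragonal distortion (typically axial elongation) to lift the degeneracy.
[Mn(ox)3]^4-: Summing ligand charges against the −4 overall charge gives an oxidation state of +2 for manganese. Group 7 minus oxidation state 2 gives a d⁵ configuration. Oxalate is a weak-field ligand for a first-row metal, so the complex is high-spin. The d⁵ configuration leaves the e_g set evenly filled (or empty) — no strong Jahn–Teller driving force.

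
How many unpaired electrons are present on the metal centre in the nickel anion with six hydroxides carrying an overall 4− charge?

2

Summing ligand charges against the −4 overall charge gives an oxidation state of +2 for nickel.
Ni sits in group 10, so the d-electron count is 10 − 2 = 8.
In an octahedral field the d⁸ configuration is t₂g⁶e_g² (only one arrangement possible), giving 2 unpaired electrons.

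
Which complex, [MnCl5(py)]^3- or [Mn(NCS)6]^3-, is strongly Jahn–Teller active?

[MnCl5(py)]^3-: Each chloride is −1; pyridine is neutral; balancing the −3 overall charge requires Mn(II). Manganese is a group-7 element; Mn(II) is therefore d⁵. Chloride is a weak-field ligand for a first-row metal, so the complex is high-spin. The d⁵ configuration leaves the e_g set evenly filled (or empty) — no strong Jahn–Teller driving force.
[Mn(NCS)6]^3-: Summing ligand charges against the −3 overall charge gives an oxidation state of +3 for manganese. Group 7 minus oxidation state 3 gives a d⁴ configuration. Isothiocyanate is a weak-field ligand for a first-row metal, so the complex is high-spin. The t₂g³e_g¹ (high-spin) configuration has an unevenly filled e_g set; the Jahn–Teller theorem predicts a tetragonal distortion (typically axial elongation) to lift the degeneracy.

[Mn(NCS)6]^3-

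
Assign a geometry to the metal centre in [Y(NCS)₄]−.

Each isothiocyanate is −1; balancing the −1 overall charge requires Y(III).
Y sits in group 3, so the d-electron count is 3 − 3 = 0.
Coordination number: 4.
A d⁰ ion has no crystal-field stabilisation preference between square planar and tetrahedral, so four ligands adopt the sterically favoured tetrahedral geometry.

tetrahedral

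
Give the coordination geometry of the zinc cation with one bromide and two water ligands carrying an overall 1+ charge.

trigonal planar

Summing ligand charges against the +1 overall charge gives an oxidation state of +2 for zinc.
Group 12 minus oxidation state 2 gives a d¹⁰ configuration.
Coordination number: 3.
Three ligands around a d¹⁰ centre minimise repulsion in a trigonal-planar arrangement.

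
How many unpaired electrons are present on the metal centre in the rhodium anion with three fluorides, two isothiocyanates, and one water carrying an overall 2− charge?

Ligand charges: each fluoride is −1; each isothiocyanate is −1; water is neutral. With an overall charge of −2 the rhodium centre must be in the +3 oxidation state.
Group 9 minus oxidation state 3 gives a d⁶ configuration.
The spin state decides the count: a 4d ion has a large Δₒ and is invariably low-spin.
An octahedral low-spin d⁶ ion is t₂g⁶e_g⁰, giving 0 unpaired electrons.

0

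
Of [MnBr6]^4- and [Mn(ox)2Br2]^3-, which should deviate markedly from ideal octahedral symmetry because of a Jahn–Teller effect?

[Mn(ox)2Br2]^3-

[MnBr6]^4-: Summing ligand charges against the −4 overall charge gives an oxidation state of +2 for manganese. Mn sits in group 7, so the d-electron count is 7 − 2 = 5. Bromide is a weak-field ligand for a first-row metal, so the complex is high-spin. The d⁵ configuration leaves the e_g set evenly filled (or empty) — no strong Jahn–Teller driving force.
[Mn(ox)2Br2]^3-: Each oxalate is −2; each bromide is −1; balancing the −3 overall charge requires Mn(III). Manganese is a group-7 element; Mn(III) is therefore d⁴. Bromide and oxalate are weak-field ligands for a first-row metal, so the complex is high-spin. The t₂g³e_g¹ (high-spin) configuration has an unevenly filled e_g set; the Jahn–Teller theorem predicts a tetragonal distortion (typically axial elongation) to lift the degeneracy.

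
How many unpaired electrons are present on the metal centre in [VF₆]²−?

Ligand charges: each fluoride is −1. With an overall charge of −2 the vanadium centre must be in the +4 oxidation state.
Group 5 minus oxidation state 4 gives a d¹ configuration.
In an octahedral field the d¹ configuration is t₂g¹e_g⁰ (only one arrangement possible), giving 1 unpaired electron.

1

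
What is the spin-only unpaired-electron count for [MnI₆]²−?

3

Summing ligand charges against the −2 overall charge gives an oxidation state of +4 for manganese.
Manganese is a group-7 element; Mn(IV) is therefore d³.
In an octahedral field the d³ configuration is t₂g³e_g⁰ (only one arrangement possible), giving 3 unpaired electrons.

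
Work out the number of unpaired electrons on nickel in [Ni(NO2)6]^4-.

Each nitro (N-bound nitrite) is −1; balancing the −4 overall charge requires Ni(II).
Group 10 minus oxidation state 2 gives a d⁸ configuration.
In an octahedral field the d⁸ configuration is t₂g⁶e_g² (only one arrangement possible), giving 2 unpaired electrons.

2 unpaired electrons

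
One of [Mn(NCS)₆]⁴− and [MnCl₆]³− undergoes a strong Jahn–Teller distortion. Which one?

[Mn(NCS)₆]⁴−: Each isothiocyanate is −1; balancing the −4 overall charge requires Mn(II). Manganese is a group-7 element; Mn(II) is therefore d⁵. Isothiocyanate is a weak-field ligand for a first-row metal, so the complex is high-spin. The d⁵ configuration leaves the e_g set evenly filled (or empty) — no strong Jahn–Teller driving force.
[MnCl₆]³−: Summing ligand charges against the −3 overall charge gives an oxidation state of +3 for manganese. Group 7 minus oxidation state 3 gives a d⁴ configuration. Chloride is a weak-field ligand for a first-row metal, so the complex is high-spin. The t₂g³e_g¹ (high-spin) configuration has an unevenly filled e_g set; the Jahn–Teller theorem predicts a tetragonal distortion (typically axial elongation) to lift the degeneracy.

[MnCl₆]³−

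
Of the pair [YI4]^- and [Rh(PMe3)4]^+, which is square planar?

[Rh(PMe3)4]^+

For [YI4]^-: Summing ligand charges against the −1 overall charge gives an oxidation state of +3 for yttrium. Group 3 minus oxidation state 3 gives a d⁰ configuration. A d⁰ ion has no crystal-field stabilisation preference between square planar and tetrahedral, so four ligands adopt the sterically favoured tetrahedral geometry. → tetrahedral.
For [Rh(PMe3)4]^+: Ligand charges: trimethylphosphine is neutral. With an overall charge of +1 the rhodium centre must be in the +1 oxidation state. Rhodium is a group-9 element; Rh(I) is therefore d⁸. A 4d d⁸ ion has a large crystal-field splitting; square planar leaves the high-energy d_{x²−y²} orbital empty and maximises CFSE. → square planar.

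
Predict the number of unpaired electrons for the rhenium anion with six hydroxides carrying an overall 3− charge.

Summing ligand charges against the −3 overall charge gives an oxidation state of +3 for rhenium.
Rhenium is a group-7 element; Re(III) is therefore d⁴.
The spin state decides the count: a 5d ion has a large Δₒ and is invariably low-spin.
An octahedral low-spin d⁴ ion is t₂g⁴e_g⁰, giving 2 unpaired electrons.

2 unpaired electrons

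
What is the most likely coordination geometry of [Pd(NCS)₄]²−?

square planar

Ligand charges: each isothiocyanate is −1. With an overall charge of −2 the palladium centre must be in the +2 oxidation state.
Pd sits in group 10, so the d-electron count is 10 − 2 = 8.
Coordination number: 4.
A 4d d⁸ ion has a large crystal-field splitting; square planar leaves the high-energy d_{x²−y²} orbital empty and maximises CFSE.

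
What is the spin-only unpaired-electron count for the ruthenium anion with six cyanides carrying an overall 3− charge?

1 unpaired electron

Summing ligand charges against the −3 overall charge gives an oxidation state of +3 for ruthenium.
Ru sits in group 8, so the d-electron count is 8 − 3 = 5.
The spin state decides the count: a 4d ion has a large Δₒ and is invariably low-spin.
An octahedral low-spin d⁵ ion is t₂g⁵e_g⁰, giving 1 unpaired electron.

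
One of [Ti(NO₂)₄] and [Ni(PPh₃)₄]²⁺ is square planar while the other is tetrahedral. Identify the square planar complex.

For [Ti(NO₂)₄]: Ligand charges: each nitro (N-bound nitrite) is −1. With an overall charge of 0 the titanium centre must be in the +4 oxidation state. Ti sits in group 4, so the d-electron count is 4 − 4 = 0. A d⁰ ion has no crystal-field stabilisation preference between square planar and tetrahedral, so four ligands adopt the sterically favoured tetrahedral geometry. → tetrahedral.
For [Ni(PPh₃)₄]²⁺: Ligand charges: triphenylphosphine is neutral. With an overall charge of +2 the nickel centre must be in the +2 oxidation state. Nickel is a group-10 element; Ni(II) is therefore d⁸. Triphenylphosphine is a strong-field ligand (high in the spectrochemical series). A 3d d⁸ ion with strong-field ligands gains enough CFSE to favour square planar over tetrahedral. → square planar.

[Ni(PPh₃)₄]²⁺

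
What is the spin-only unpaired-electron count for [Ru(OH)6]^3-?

1

Each hydroxide is −1; balancing the −3 overall charge requires Ru(III).
Group 8 minus oxidation state 3 gives a d⁵ configuration.
The spin state decides the count: a 4d ion has a large Δₒ and is invariably low-spin.
An octahedral low-spin d⁵ ion is t₂g⁵e_g⁰, giving 1 unpaired electron.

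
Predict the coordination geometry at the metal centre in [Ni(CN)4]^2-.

Summing ligand charges against the −2 overall charge gives an oxidation state of +2 for nickel.
Group 10 minus oxidation state 2 gives a d⁸ configuration.
With 4 monodentate ligands the coordination number is 4.
Cyanide is a strong-field ligand (high in the spectrochemical series).
A 3d d⁸ ion with strong-field ligands gains enough CFSE to favour square planar over tetrahedral.

square planar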